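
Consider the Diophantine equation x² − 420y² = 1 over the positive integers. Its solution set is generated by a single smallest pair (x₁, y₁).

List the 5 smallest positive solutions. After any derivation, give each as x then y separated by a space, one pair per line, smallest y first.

41 2
3361 164
275561 13446
22592641 1102408
1852321001 90384010

[20; 2,40] for √420; ℓ=2 ⇒ convergent index 1
i=0: a=20 ⇒ p=20, q=1
i=1: a=2 ⇒ p=41, q=2
(x₁, y₁) = (41, 2);  41² − 420·2² = 1 ✓
k=2:  x_2 = 41·41+420·2·2 = 3361,  y_2 = 41·2+2·41 = 164
k=3:  x_3 = 41·3361+420·2·164 = 275561,  y_3 = 41·164+2·3361 = 13446
k=4:  x_4 = 41·275561+420·2·13446 = 22592641,  y_4 = 41·13446+2·275561 = 1102408
k=5:  x_5 = 41·22592641+420·2·1102408 = 1852321001,  y_5 = 41·1102408+2·22592641 = 90384010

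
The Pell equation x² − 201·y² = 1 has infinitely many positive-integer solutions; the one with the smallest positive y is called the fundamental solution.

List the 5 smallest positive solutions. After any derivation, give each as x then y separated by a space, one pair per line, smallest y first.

515095 36332
530645718049 37428863080
546665912276384215 38558840456348868
563169756167477608732801 39722931849688611461840
580171851105627091828167877975 40922167162192151801416600732

√201 → a₀=14, period (5,1,1,1,2,…,1,5,28); ℓ=14 even so k=13
step 0: (14, 1)  from 14·(1,0) + (0,1)
…
step 2: (85, 6)  from 1·(71,5) + (14,1)
step 3: (156, 11)  from 1·(85,6) + (71,5)
step 4: (241, 17)  from 1·(156,11) + (85,6)
step 5: (638, 45)  from 2·(241,17) + (156,11)
step 6: (879, 62)  from 1·(638,45) + (241,17)
step 7: (7670, 541)  from 8·(879,62) + (638,45)
step 8: (8549, 603)  from 1·(7670,541) + (879,62)
step 9: (24768, 1747)  from 2·(8549,603) + (7670,541)
…
step 11: (58085, 4097)  from 1·(33317,2350) + (24768,1747)
step 12: (91402, 6447)  from 1·(58085,4097) + (33317,2350)
step 13: (515095, 36332)  from 5·(91402,6447) + (58085,4097)
→ (515095, 36332).  Check: 515095²=265322859025, 201·36332²=265322859024, difference 1.
k=2:  x_2 = 515095·515095+201·36332·36332 = 530645718049,  y_2 = 515095·36332+36332·515095 = 37428863080
k=3:  x_3 = 515095·530645718049+201·36332·37428863080 = 546665912276384215,  y_3 = 515095·37428863080+36332·530645718049 = 38558840456348868
k=4:  x_4 = 515095·546665912276384215+201·36332·38558840456348868 = 563169756167477608732801,  y_4 = 515095·38558840456348868+36332·546665912276384215 = 39722931849688611461840
k=5:  x_5 = 515095·563169756167477608732801+201·36332·39722931849688611461840 = 580171851105627091828167877975,  y_5 = 515095·39722931849688611461840+36332·563169756167477608732801 = 40922167162192151801416600732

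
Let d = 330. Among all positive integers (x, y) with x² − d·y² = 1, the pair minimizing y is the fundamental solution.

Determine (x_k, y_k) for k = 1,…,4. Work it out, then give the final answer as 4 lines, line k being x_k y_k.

√330 → a₀=18, period (6,36); ℓ=2 even so k=1
i=0: a=18 ⇒ p=18, q=1
i=1: a=6 ⇒ p=109, q=6
fundamental: x₁=109, y₁=6  (since 11881 − 330·36 = 1)
n=2: (109,6)∘(109,6) = (109·109+330·6·6, 109·6+6·109) = (23761,1308)
n=3: (23761,1308)∘(109,6) = (109·23761+330·6·1308, 109·1308+6·23761) = (5179789,285138)
n=4: (5179789,285138)∘(109,6) = (109·5179789+330·6·285138, 109·285138+6·5179789) = (1129170241,62158776)

109 6
23761 1308
5179789 285138
1129170241 62158776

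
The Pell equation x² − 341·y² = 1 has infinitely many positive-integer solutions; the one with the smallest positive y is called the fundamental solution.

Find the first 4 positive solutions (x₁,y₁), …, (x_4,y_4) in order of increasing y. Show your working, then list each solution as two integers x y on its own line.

√341 → a₀=18, period (2,6,1,8,2,…,6,2,36); ℓ=14 even so k=13
a_0=18:  p_0=18·1+0=18,  q_0=18·0+1=1
a_1=2:  p_1=2·18+1=37,  q_1=2·1+0=2
…
a_4=8:  p_4=8·277+240=2456,  q_4=8·15+13=133
…
a_7=2:  p_7=2·7645+5189=20479,  q_7=2·414+281=1109
a_8=1:  p_8=1·20479+7645=28124,  q_8=1·1109+414=1523
…
a_10=8:  p_10=8·76727+28124=641940,  q_10=8·4155+1523=34763
a_11=1:  p_11=1·641940+76727=718667,  q_11=1·34763+4155=38918
a_12=6:  p_12=6·718667+641940=4953942,  q_12=6·38918+34763=268271
a_13=2:  p_13=2·4953942+718667=10626551,  q_13=2·268271+38918=575460
→ (10626551, 575460).  Check: 10626551²=112923586155601, 341·575460²=112923586155600, difference 1.
(x_2, y_2) = (10626551·10626551 + 341·575460·575460, 10626551·575460 + 575460·10626551) = (225847172311201, 12230310076920)
(x_3, y_3) = (10626551·225847172311201 + 341·575460·12230310076920, 10626551·12230310076920 + 575460·225847172311201) = (4799952989541519968951, 259932027556408030380)
(x_4, y_4) = (10626551·4799952989541519968951 + 341·575460·259932027556408030380, 10626551·259932027556408030380 + 575460·4799952989541519968951) = (102013890481930631287980124801, 5524361894723138392975161840)

10626551 575460
225847172311201 12230310076920
4799952989541519968951 259932027556408030380
102013890481930631287980124801 5524361894723138392975161840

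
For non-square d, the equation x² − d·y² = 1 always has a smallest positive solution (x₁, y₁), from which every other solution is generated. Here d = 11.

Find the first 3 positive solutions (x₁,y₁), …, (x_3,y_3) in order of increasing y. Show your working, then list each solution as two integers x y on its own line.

[3; 3,6] for √11; ℓ=2 ⇒ convergent index 1
step 0: (3, 1)  from 3·(1,0) + (0,1)
step 1: (10, 3)  from 3·(3,1) + (1,0)
(x₁, y₁) = (10, 3);  10² − 11·3² = 1 ✓
n=2: (10,3)∘(10,3) = (10·10+11·3·3, 10·3+3·10) = (199,60)
n=3: (199,60)∘(10,3) = (10·199+11·3·60, 10·60+3·199) = (3970,1197)

10 3
199 60
3970 1197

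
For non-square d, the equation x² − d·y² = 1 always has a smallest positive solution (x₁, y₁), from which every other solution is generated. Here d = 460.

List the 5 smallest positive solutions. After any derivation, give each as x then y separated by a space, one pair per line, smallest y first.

√460 → a₀=21, period (2,4,3,1,2,10,2,1,3,4,2,42); ℓ=12 even so k=11
i=0: a=21 ⇒ p=21, q=1
…
i=2: a=4 ⇒ p=193, q=9
…
i=4: a=1 ⇒ p=815, q=38
i=5: a=2 ⇒ p=2252, q=105
i=6: a=10 ⇒ p=23335, q=1088
i=7: a=2 ⇒ p=48922, q=2281
…
i=9: a=3 ⇒ p=265693, q=12388
i=10: a=4 ⇒ p=1135029, q=52921
i=11: a=2 ⇒ p=2535751, q=118230
→ (2535751, 118230).  Check: 2535751²=6430033134001, 460·118230²=6430033134000, difference 1.
k=2:  x_2 = 2535751·2535751+460·118230·118230 = 12860066268001,  y_2 = 2535751·118230+118230·2535751 = 599603681460
k=3:  x_3 = 2535751·12860066268001+460·118230·599603681460 = 65219851798297071751,  y_3 = 2535751·599603681460+118230·12860066268001 = 3040891269731634690
k=4:  x_4 = 2535751·65219851798297071751+460·118230·3040891269731634690 = 330762608834754335913072001,  y_4 = 2535751·3040891269731634690+118230·65219851798297071751 = 15421886156225925189922920
k=5:  x_5 = 2535751·330762608834754335913072001+460·118230·15421886156225925189922920 = 1677463232230609064240018182143751,  y_5 = 2535751·15421886156225925189922920+118230·330762608834754335913072001 = 78212126485069051161274736991150

2535751 118230
12860066268001 599603681460
65219851798297071751 3040891269731634690
330762608834754335913072001 15421886156225925189922920
1677463232230609064240018182143751 78212126485069051161274736991150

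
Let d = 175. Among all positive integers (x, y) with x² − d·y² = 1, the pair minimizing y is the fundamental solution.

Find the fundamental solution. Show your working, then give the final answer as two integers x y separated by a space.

√175 = [13; 4,2,1,2,4,26, …], period ℓ=6 (even) → k=5
i=0: a=13 ⇒ p=13, q=1
i=1: a=4 ⇒ p=53, q=4
…
i=3: a=1 ⇒ p=172, q=13
i=4: a=2 ⇒ p=463, q=35
i=5: a=4 ⇒ p=2024, q=153
fundamental: x₁=2024, y₁=153  (since 4096576 − 175·23409 = 1)

2024 153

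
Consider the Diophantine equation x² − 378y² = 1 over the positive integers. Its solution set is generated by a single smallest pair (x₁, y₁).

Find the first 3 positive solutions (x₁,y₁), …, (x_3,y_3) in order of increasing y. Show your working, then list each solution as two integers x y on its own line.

√378 = [19; 2,3,1,4,1,3,2,38, …], period ℓ=8 (even) → k=7
i=0: a=19 ⇒ p=19, q=1
i=1: a=2 ⇒ p=39, q=2
i=2: a=3 ⇒ p=136, q=7
i=3: a=1 ⇒ p=175, q=9
i=4: a=4 ⇒ p=836, q=43
i=5: a=1 ⇒ p=1011, q=52
i=6: a=3 ⇒ p=3869, q=199
i=7: a=2 ⇒ p=8749, q=450
→ (8749, 450).  Check: 8749²=76545001, 378·450²=76545000, difference 1.
k=2:  x_2 = 8749·8749+378·450·450 = 153090001,  y_2 = 8749·450+450·8749 = 7874100
k=3:  x_3 = 8749·153090001+378·450·7874100 = 2678768828749,  y_3 = 8749·7874100+450·153090001 = 137781001350

8749 450
153090001 7874100
2678768828749 137781001350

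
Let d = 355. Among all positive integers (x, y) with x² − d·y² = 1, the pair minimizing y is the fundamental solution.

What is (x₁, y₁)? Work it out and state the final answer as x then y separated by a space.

√355 → a₀=18, period (1,5,3,3,1,6,1,3,3,5,1,36); ℓ=12 even so k=11
k=0  a_k=18  p_k/q_k = 18/1
…
k=3  a_k=3  p_k/q_k = 358/19
…
k=5  a_k=1  p_k/q_k = 1545/82
…
k=10  a_k=5  p_k/q_k = 803418/42641
k=11  a_k=1  p_k/q_k = 954809/50676
→ (954809, 50676).  Check: 954809²=911660226481, 355·50676²=911660226480, difference 1.

954809 50676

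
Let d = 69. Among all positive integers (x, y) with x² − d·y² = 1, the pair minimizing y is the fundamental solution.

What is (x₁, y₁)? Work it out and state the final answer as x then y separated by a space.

√69 → a₀=8, period (3,3,1,4,1,3,3,16); ℓ=8 even so k=7
k=0  a_k=8  p_k/q_k = 8/1
…
k=2  a_k=3  p_k/q_k = 83/10
k=3  a_k=1  p_k/q_k = 108/13
k=4  a_k=4  p_k/q_k = 515/62
k=5  a_k=1  p_k/q_k = 623/75
k=6  a_k=3  p_k/q_k = 2384/287
k=7  a_k=3  p_k/q_k = 7775/936
fundamental: x₁=7775, y₁=936  (since 60450625 − 69·876096 = 1)

7775 936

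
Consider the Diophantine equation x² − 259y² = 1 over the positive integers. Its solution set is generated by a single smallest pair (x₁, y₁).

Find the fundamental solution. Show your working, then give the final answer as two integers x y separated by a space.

847225 52644

d=259: √d = [16; 10,1,2,3,4,3,2,1,10,32] (ℓ=10, even), read p_9/q_9
i=0: a=16 ⇒ p=16, q=1
i=1: a=10 ⇒ p=161, q=10
i=2: a=1 ⇒ p=177, q=11
i=3: a=2 ⇒ p=515, q=32
i=4: a=3 ⇒ p=1722, q=107
i=5: a=4 ⇒ p=7403, q=460
i=6: a=3 ⇒ p=23931, q=1487
i=7: a=2 ⇒ p=55265, q=3434
i=8: a=1 ⇒ p=79196, q=4921
i=9: a=10 ⇒ p=847225, q=52644
fundamental: x₁=847225, y₁=52644  (since 717790200625 − 259·2771390736 = 1)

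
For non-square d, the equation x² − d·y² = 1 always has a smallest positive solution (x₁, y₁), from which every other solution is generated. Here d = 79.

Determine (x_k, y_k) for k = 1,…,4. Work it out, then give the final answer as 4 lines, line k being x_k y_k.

√79 → a₀=8, period (1,7,1,16); ℓ=4 even so k=3
k=0  a_k=8  p_k/q_k = 8/1
…
k=2  a_k=7  p_k/q_k = 71/8
k=3  a_k=1  p_k/q_k = 80/9
→ (80, 9).  Check: 80²=6400, 79·9²=6399, difference 1.
n=2: (80,9)∘(80,9) = (80·80+79·9·9, 80·9+9·80) = (12799,1440)
n=3: (12799,1440)∘(80,9) = (80·12799+79·9·1440, 80·1440+9·12799) = (2047760,230391)
n=4: (2047760,230391)∘(80,9) = (80·2047760+79·9·230391, 80·230391+9·2047760) = (327628801,36861120)

80 9
12799 1440
2047760 230391
327628801 36861120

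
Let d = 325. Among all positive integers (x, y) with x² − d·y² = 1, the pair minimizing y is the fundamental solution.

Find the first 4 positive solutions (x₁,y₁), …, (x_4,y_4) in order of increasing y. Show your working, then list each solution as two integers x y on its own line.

d=325: √d = [18; 36] (ℓ=1, odd), read p_1/q_1
a_0=18:  p_0=18·1+0=18,  q_0=18·0+1=1
a_1=36:  p_1=36·18+1=649,  q_1=36·1+0=36
fundamental: x₁=649, y₁=36  (since 421201 − 325·1296 = 1)
(x_2, y_2) = (649·649 + 325·36·36, 649·36 + 36·649) = (842401, 46728)
(x_3, y_3) = (649·842401 + 325·36·46728, 649·46728 + 36·842401) = (1093435849, 60652908)
(x_4, y_4) = (649·1093435849 + 325·36·60652908, 649·60652908 + 36·1093435849) = (1419278889601, 78727427856)

649 36
842401 46728
1093435849 60652908
1419278889601 78727427856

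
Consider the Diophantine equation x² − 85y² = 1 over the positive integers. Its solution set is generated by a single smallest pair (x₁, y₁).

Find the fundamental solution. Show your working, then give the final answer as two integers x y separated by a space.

285769 30996

√85 = [9; 4,1,1,4,18, …], period ℓ=5 (odd) → k=9
a_0=9:  p_0=9·1+0=9,  q_0=9·0+1=1
…
a_2=1:  p_2=1·37+9=46,  q_2=1·4+1=5
a_3=1:  p_3=1·46+37=83,  q_3=1·5+4=9
a_4=4:  p_4=4·83+46=378,  q_4=4·9+5=41
a_5=18:  p_5=18·378+83=6887,  q_5=18·41+9=747
…
a_8=1:  p_8=1·34813+27926=62739,  q_8=1·3776+3029=6805
a_9=4:  p_9=4·62739+34813=285769,  q_9=4·6805+3776=30996
(x₁, y₁) = (285769, 30996);  285769² − 85·30996² = 1 ✓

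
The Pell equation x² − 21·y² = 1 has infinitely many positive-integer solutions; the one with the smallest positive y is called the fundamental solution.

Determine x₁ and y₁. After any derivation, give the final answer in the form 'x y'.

d=21: √d = [4; 1,1,2,1,1,8] (ℓ=6, even), read p_5/q_5
step 0: (4, 1)  from 4·(1,0) + (0,1)
…
step 4: (32, 7)  from 1·(23,5) + (9,2)
step 5: (55, 12)  from 1·(32,7) + (23,5)
fundamental: x₁=55, y₁=12  (since 3025 − 21·144 = 1)

55 12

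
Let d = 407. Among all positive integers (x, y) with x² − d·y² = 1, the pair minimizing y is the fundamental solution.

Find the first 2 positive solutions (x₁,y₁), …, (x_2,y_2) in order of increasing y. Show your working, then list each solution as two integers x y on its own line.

√407 = [20; 5,1,2,1,5,40, …], period ℓ=6 (even) → k=5
i=0: a=20 ⇒ p=20, q=1
i=1: a=5 ⇒ p=101, q=5
i=2: a=1 ⇒ p=121, q=6
i=3: a=2 ⇒ p=343, q=17
i=4: a=1 ⇒ p=464, q=23
i=5: a=5 ⇒ p=2663, q=132
(x₁, y₁) = (2663, 132);  2663² − 407·132² = 1 ✓
k=2:  x_2 = 2663·2663+407·132·132 = 14183137,  y_2 = 2663·132+132·2663 = 703032

2663 132
14183137 703032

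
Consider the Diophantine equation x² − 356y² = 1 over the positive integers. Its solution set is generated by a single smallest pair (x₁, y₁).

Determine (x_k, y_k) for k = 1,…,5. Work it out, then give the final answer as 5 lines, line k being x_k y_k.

500001 26500
500002000001 26500053000
500003000004500001 26500106000079500
500004000010000008000001 26500159000265000106000
500005000017500025000012500001 26500212000556500530000132500

√356 → a₀=18, period (1,6,1,1,2,…,6,1,36); ℓ=14 even so k=13
a_0=18:  p_0=18·1+0=18,  q_0=18·0+1=1
…
a_2=6:  p_2=6·19+18=132,  q_2=6·1+1=7
…
a_4=1:  p_4=1·151+132=283,  q_4=1·8+7=15
…
a_6=1:  p_6=1·717+283=1000,  q_6=1·38+15=53
a_7=8:  p_7=8·1000+717=8717,  q_7=8·53+38=462
…
a_10=1:  p_10=1·28151+9717=37868,  q_10=1·1492+515=2007
…
a_12=6:  p_12=6·66019+37868=433982,  q_12=6·3499+2007=23001
a_13=1:  p_13=1·433982+66019=500001,  q_13=1·23001+3499=26500
→ (500001, 26500).  Check: 500001²=250001000001, 356·26500²=250001000000, difference 1.
n=2: (500001,26500)∘(500001,26500) = (500001·500001+356·26500·26500, 500001·26500+26500·500001) = (500002000001,26500053000)
n=3: (500002000001,26500053000)∘(500001,26500) = (500001·500002000001+356·26500·26500053000, 500001·26500053000+26500·500002000001) = (500003000004500001,26500106000079500)
n=4: (500003000004500001,26500106000079500)∘(500001,26500) = (500001·500003000004500001+356·26500·26500106000079500, 500001·26500106000079500+26500·500003000004500001) = (500004000010000008000001,26500159000265000106000)
n=5: (500004000010000008000001,26500159000265000106000)∘(500001,26500) = (500001·500004000010000008000001+356·26500·26500159000265000106000, 500001·26500159000265000106000+26500·500004000010000008000001) = (500005000017500025000012500001,26500212000556500530000132500)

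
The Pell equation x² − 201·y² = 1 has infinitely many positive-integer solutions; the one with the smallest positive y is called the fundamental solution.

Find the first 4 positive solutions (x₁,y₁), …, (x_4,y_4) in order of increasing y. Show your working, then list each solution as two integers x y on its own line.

[14; 5,1,1,1,2,…,1,5,28] for √201; ℓ=14 ⇒ convergent index 13
step 0: (14, 1)  from 14·(1,0) + (0,1)
step 1: (71, 5)  from 5·(14,1) + (1,0)
step 2: (85, 6)  from 1·(71,5) + (14,1)
…
step 8: (8549, 603)  from 1·(7670,541) + (879,62)
…
step 12: (91402, 6447)  from 1·(58085,4097) + (33317,2350)
step 13: (515095, 36332)  from 5·(91402,6447) + (58085,4097)
fundamental: x₁=515095, y₁=36332  (since 265322859025 − 201·1320014224 = 1)
k=2:  x_2 = 515095·515095+201·36332·36332 = 530645718049,  y_2 = 515095·36332+36332·515095 = 37428863080
k=3:  x_3 = 515095·530645718049+201·36332·37428863080 = 546665912276384215,  y_3 = 515095·37428863080+36332·530645718049 = 38558840456348868
k=4:  x_4 = 515095·546665912276384215+201·36332·38558840456348868 = 563169756167477608732801,  y_4 = 515095·38558840456348868+36332·546665912276384215 = 39722931849688611461840

515095 36332
530645718049 37428863080
546665912276384215 38558840456348868
563169756167477608732801 39722931849688611461840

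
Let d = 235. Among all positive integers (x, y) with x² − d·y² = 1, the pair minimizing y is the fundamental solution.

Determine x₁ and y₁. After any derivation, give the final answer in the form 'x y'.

√235 → a₀=15, period (3,30); ℓ=2 even so k=1
k=0  a_k=15  p_k/q_k = 15/1
k=1  a_k=3  p_k/q_k = 46/3
→ (46, 3).  Check: 46²=2116, 235·3²=2115, difference 1.

46 3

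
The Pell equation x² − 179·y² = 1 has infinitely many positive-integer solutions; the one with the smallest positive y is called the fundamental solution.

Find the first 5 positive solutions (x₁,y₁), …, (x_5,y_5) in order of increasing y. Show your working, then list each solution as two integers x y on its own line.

d=179: √d = [13; 2,1,1,1,3,…,1,2,26] (ℓ=14, even), read p_13/q_13
step 0: (13, 1)  from 13·(1,0) + (0,1)
…
step 5: (388, 29)  from 3·(107,8) + (67,5)
step 6: (2047, 153)  from 5·(388,29) + (107,8)
…
step 8: (137042, 10243)  from 5·(26999,2018) + (2047,153)
step 9: (438125, 32747)  from 3·(137042,10243) + (26999,2018)
step 10: (575167, 42990)  from 1·(438125,32747) + (137042,10243)
step 11: (1013292, 75737)  from 1·(575167,42990) + (438125,32747)
step 12: (1588459, 118727)  from 1·(1013292,75737) + (575167,42990)
step 13: (4190210, 313191)  from 2·(1588459,118727) + (1013292,75737)
→ (4190210, 313191).  Check: 4190210²=17557859844100, 179·313191²=17557859844099, difference 1.
(4190210+313191√179)^2 = 35115719688199 + 2624672120220√179
(4190210+313191√179)^3 = 294284479589372473370 + 21995854729733779209√179
(4190210+313191√179)^4 = 2466227538440333747559727201 + 184334500894152933286567560√179
(4190210+313191√179)^5 = 20668022587695847460244899657331050 + 1544800537983355129318686777395991√179

4190210 313191
35115719688199 2624672120220
294284479589372473370 21995854729733779209
2466227538440333747559727201 184334500894152933286567560
20668022587695847460244899657331050 1544800537983355129318686777395991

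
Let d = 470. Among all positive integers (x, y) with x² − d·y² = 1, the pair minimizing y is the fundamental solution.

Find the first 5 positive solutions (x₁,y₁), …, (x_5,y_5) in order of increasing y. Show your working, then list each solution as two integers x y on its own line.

[21; 1,2,8,2,1,42] for √470; ℓ=6 ⇒ convergent index 5
i=0: a=21 ⇒ p=21, q=1
…
i=3: a=8 ⇒ p=542, q=25
i=4: a=2 ⇒ p=1149, q=53
i=5: a=1 ⇒ p=1691, q=78
(x₁, y₁) = (1691, 78);  1691² − 470·78² = 1 ✓
n=2: (1691,78)∘(1691,78) = (1691·1691+470·78·78, 1691·78+78·1691) = (5718961,263796)
n=3: (5718961,263796)∘(1691,78) = (1691·5718961+470·78·263796, 1691·263796+78·5718961) = (19341524411,892157994)
n=4: (19341524411,892157994)∘(1691,78) = (1691·19341524411+470·78·892157994, 1691·892157994+78·19341524411) = (65413029839041,3017278071912)
n=5: (65413029839041,3017278071912)∘(1691,78) = (1691·65413029839041+470·78·3017278071912, 1691·3017278071912+78·65413029839041) = (221226847574112251,10204433547048390)

1691 78
5718961 263796
19341524411 892157994
65413029839041 3017278071912
221226847574112251 10204433547048390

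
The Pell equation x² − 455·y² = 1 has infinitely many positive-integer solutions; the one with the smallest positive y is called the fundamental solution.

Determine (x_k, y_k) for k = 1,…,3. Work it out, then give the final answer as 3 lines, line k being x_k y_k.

d=455: √d = [21; 3,42] (ℓ=2, even), read p_1/q_1
step 0: (21, 1)  from 21·(1,0) + (0,1)
step 1: (64, 3)  from 3·(21,1) + (1,0)
fundamental: x₁=64, y₁=3  (since 4096 − 455·9 = 1)
(64+3√455)^2 = 8191 + 384√455
(64+3√455)^3 = 1048384 + 49149√455

64 3
8191 384
1048384 49149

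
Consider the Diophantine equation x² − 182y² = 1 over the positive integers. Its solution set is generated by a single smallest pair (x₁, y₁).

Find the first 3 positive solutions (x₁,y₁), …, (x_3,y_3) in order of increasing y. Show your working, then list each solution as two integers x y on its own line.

[13; 2,26] for √182; ℓ=2 ⇒ convergent index 1
k=0  a_k=13  p_k/q_k = 13/1
k=1  a_k=2  p_k/q_k = 27/2
(x₁, y₁) = (27, 2);  27² − 182·2² = 1 ✓
(x_2, y_2) = (27·27 + 182·2·2, 27·2 + 2·27) = (1457, 108)
(x_3, y_3) = (27·1457 + 182·2·108, 27·108 + 2·1457) = (78651, 5830)

27 2
1457 108
78651 5830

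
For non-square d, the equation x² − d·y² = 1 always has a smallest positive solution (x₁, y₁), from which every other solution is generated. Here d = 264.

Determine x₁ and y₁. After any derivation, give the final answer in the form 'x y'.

[16; 4,32] for √264; ℓ=2 ⇒ convergent index 1
step 0: (16, 1)  from 16·(1,0) + (0,1)
step 1: (65, 4)  from 4·(16,1) + (1,0)
→ (65, 4).  Check: 65²=4225, 264·4²=4224, difference 1.

65 4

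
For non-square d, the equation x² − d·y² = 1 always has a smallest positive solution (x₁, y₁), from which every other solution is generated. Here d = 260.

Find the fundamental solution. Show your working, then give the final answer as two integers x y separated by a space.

129 8

d=260: √d = [16; 8,32] (ℓ=2, even), read p_1/q_1
step 0: (16, 1)  from 16·(1,0) + (0,1)
step 1: (129, 8)  from 8·(16,1) + (1,0)
fundamental: x₁=129, y₁=8  (since 16641 − 260·64 = 1)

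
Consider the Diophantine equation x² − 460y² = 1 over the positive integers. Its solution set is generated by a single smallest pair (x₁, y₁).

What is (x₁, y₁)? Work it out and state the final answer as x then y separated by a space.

√460 = [21; 2,4,3,1,2,10,2,1,3,4,2,42, …], period ℓ=12 (even) → k=11
a_0=21:  p_0=21·1+0=21,  q_0=21·0+1=1
…
a_2=4:  p_2=4·43+21=193,  q_2=4·2+1=9
a_3=3:  p_3=3·193+43=622,  q_3=3·9+2=29
a_4=1:  p_4=1·622+193=815,  q_4=1·29+9=38
a_5=2:  p_5=2·815+622=2252,  q_5=2·38+29=105
…
a_7=2:  p_7=2·23335+2252=48922,  q_7=2·1088+105=2281
a_8=1:  p_8=1·48922+23335=72257,  q_8=1·2281+1088=3369
a_9=3:  p_9=3·72257+48922=265693,  q_9=3·3369+2281=12388
a_10=4:  p_10=4·265693+72257=1135029,  q_10=4·12388+3369=52921
a_11=2:  p_11=2·1135029+265693=2535751,  q_11=2·52921+12388=118230
→ (2535751, 118230).  Check: 2535751²=6430033134001, 460·118230²=6430033134000, difference 1.

2535751 118230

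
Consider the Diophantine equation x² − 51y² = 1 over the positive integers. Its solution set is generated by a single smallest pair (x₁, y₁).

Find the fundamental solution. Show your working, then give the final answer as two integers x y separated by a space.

√51 → a₀=7, period (7,14); ℓ=2 even so k=1
step 0: (7, 1)  from 7·(1,0) + (0,1)
step 1: (50, 7)  from 7·(7,1) + (1,0)
fundamental: x₁=50, y₁=7  (since 2500 − 51·49 = 1)

50 7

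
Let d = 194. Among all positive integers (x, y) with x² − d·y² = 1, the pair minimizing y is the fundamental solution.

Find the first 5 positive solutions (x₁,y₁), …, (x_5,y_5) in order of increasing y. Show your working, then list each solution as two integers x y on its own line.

d=194: √d = [13; 1,12,1,26] (ℓ=4, even), read p_3/q_3
i=0: a=13 ⇒ p=13, q=1
…
i=2: a=12 ⇒ p=181, q=13
i=3: a=1 ⇒ p=195, q=14
(x₁, y₁) = (195, 14);  195² − 194·14² = 1 ✓
(195+14√194)^2 = 76049 + 5460√194
(195+14√194)^3 = 29658915 + 2129386√194
(195+14√194)^4 = 11566900801 + 830455080√194
(195+14√194)^5 = 4511061653475 + 323875351814√194

195 14
76049 5460
29658915 2129386
11566900801 830455080
4511061653475 323875351814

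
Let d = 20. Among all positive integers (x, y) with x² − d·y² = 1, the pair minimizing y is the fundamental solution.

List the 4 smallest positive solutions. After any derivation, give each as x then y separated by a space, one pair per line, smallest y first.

9 2
161 36
2889 646
51841 11592

√20 → a₀=4, period (2,8); ℓ=2 even so k=1
a_0=4:  p_0=4·1+0=4,  q_0=4·0+1=1
a_1=2:  p_1=2·4+1=9,  q_1=2·1+0=2
→ (9, 2).  Check: 9²=81, 20·2²=80, difference 1.
k=2:  x_2 = 9·9+20·2·2 = 161,  y_2 = 9·2+2·9 = 36
k=3:  x_3 = 9·161+20·2·36 = 2889,  y_3 = 9·36+2·161 = 646
k=4:  x_4 = 9·2889+20·2·646 = 51841,  y_4 = 9·646+2·2889 = 11592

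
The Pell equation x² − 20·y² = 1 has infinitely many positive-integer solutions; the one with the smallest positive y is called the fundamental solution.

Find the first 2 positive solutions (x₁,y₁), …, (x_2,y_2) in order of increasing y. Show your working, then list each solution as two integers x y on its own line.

d=20: √d = [4; 2,8] (ℓ=2, even), read p_1/q_1
i=0: a=4 ⇒ p=4, q=1
i=1: a=2 ⇒ p=9, q=2
(x₁, y₁) = (9, 2);  9² − 20·2² = 1 ✓
n=2: (9,2)∘(9,2) = (9·9+20·2·2, 9·2+2·9) = (161,36)

9 2
161 36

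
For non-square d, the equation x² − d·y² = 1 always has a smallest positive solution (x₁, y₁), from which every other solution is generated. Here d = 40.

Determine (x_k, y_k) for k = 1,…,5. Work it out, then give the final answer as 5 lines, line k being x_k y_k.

19 3
721 114
27379 4329
1039681 164388
39480499 6242415

√40 → a₀=6, period (3,12); ℓ=2 even so k=1
a_0=6:  p_0=6·1+0=6,  q_0=6·0+1=1
a_1=3:  p_1=3·6+1=19,  q_1=3·1+0=3
(x₁, y₁) = (19, 3);  19² − 40·3² = 1 ✓
(19+3√40)^2 = 721 + 114√40
(19+3√40)^3 = 27379 + 4329√40
(19+3√40)^4 = 1039681 + 164388√40
(19+3√40)^5 = 39480499 + 6242415√40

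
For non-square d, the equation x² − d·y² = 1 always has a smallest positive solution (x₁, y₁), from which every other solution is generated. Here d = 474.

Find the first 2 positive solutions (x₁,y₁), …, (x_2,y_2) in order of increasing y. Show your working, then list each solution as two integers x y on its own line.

√474 → a₀=21, period (1,3,2,1,1,…,3,1,42); ℓ=14 even so k=13
k=0  a_k=21  p_k/q_k = 21/1
k=1  a_k=1  p_k/q_k = 22/1
…
k=3  a_k=2  p_k/q_k = 196/9
k=4  a_k=1  p_k/q_k = 283/13
…
k=8  a_k=1  p_k/q_k = 5813/267
…
k=10  a_k=1  p_k/q_k = 16677/766
k=11  a_k=2  p_k/q_k = 44218/2031
k=12  a_k=3  p_k/q_k = 149331/6859
k=13  a_k=1  p_k/q_k = 193549/8890
→ (193549, 8890).  Check: 193549²=37461215401, 474·8890²=37461215400, difference 1.
n=2: (193549,8890)∘(193549,8890) = (193549·193549+474·8890·8890, 193549·8890+8890·193549) = (74922430801,3441301220)

193549 8890
74922430801 3441301220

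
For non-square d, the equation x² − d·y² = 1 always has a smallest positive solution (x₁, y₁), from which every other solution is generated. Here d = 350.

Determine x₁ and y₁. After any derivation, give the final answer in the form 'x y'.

[18; 1,2,2,2,1,36] for √350; ℓ=6 ⇒ convergent index 5
step 0: (18, 1)  from 18·(1,0) + (0,1)
…
step 2: (56, 3)  from 2·(19,1) + (18,1)
step 3: (131, 7)  from 2·(56,3) + (19,1)
step 4: (318, 17)  from 2·(131,7) + (56,3)
step 5: (449, 24)  from 1·(318,17) + (131,7)
(x₁, y₁) = (449, 24);  449² − 350·24² = 1 ✓

449 24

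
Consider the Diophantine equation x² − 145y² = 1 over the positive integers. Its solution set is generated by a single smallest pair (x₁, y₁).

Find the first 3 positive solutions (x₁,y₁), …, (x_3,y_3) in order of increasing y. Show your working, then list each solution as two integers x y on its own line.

289 24
167041 13872
96549409 8017992

d=145: √d = [12; 24] (ℓ=1, odd), read p_1/q_1
step 0: (12, 1)  from 12·(1,0) + (0,1)
step 1: (289, 24)  from 24·(12,1) + (1,0)
→ (289, 24).  Check: 289²=83521, 145·24²=83520, difference 1.
(x_2, y_2) = (289·289 + 145·24·24, 289·24 + 24·289) = (167041, 13872)
(x_3, y_3) = (289·167041 + 145·24·13872, 289·13872 + 24·167041) = (96549409, 8017992)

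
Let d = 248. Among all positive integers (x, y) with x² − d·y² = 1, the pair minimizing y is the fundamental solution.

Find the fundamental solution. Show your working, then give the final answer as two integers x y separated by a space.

d=248: √d = [15; 1,2,1,30] (ℓ=4, even), read p_3/q_3
a_0=15:  p_0=15·1+0=15,  q_0=15·0+1=1
a_1=1:  p_1=1·15+1=16,  q_1=1·1+0=1
a_2=2:  p_2=2·16+15=47,  q_2=2·1+1=3
a_3=1:  p_3=1·47+16=63,  q_3=1·3+1=4
(x₁, y₁) = (63, 4);  63² − 248·4² = 1 ✓

63 4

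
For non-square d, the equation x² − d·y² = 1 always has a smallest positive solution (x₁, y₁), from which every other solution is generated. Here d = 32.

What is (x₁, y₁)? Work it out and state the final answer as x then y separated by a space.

17 3

[5; 1,1,1,10] for √32; ℓ=4 ⇒ convergent index 3
a_0=5:  p_0=5·1+0=5,  q_0=5·0+1=1
a_1=1:  p_1=1·5+1=6,  q_1=1·1+0=1
a_2=1:  p_2=1·6+5=11,  q_2=1·1+1=2
a_3=1:  p_3=1·11+6=17,  q_3=1·2+1=3
→ (17, 3).  Check: 17²=289, 32·3²=288, difference 1.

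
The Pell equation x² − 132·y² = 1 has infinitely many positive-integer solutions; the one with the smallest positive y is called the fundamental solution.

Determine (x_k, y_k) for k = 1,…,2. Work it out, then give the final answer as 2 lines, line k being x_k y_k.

√132 = [11; 2,22, …], period ℓ=2 (even) → k=1
i=0: a=11 ⇒ p=11, q=1
i=1: a=2 ⇒ p=23, q=2
fundamental: x₁=23, y₁=2  (since 529 − 132·4 = 1)
(23+2√132)^2 = 1057 + 92√132

23 2
1057 92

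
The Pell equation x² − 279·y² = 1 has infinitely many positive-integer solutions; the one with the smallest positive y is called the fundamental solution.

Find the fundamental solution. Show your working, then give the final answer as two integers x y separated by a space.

d=279: √d = [16; 1,2,2,1,2,2,1,32] (ℓ=8, even), read p_7/q_7
i=0: a=16 ⇒ p=16, q=1
…
i=2: a=2 ⇒ p=50, q=3
…
i=4: a=1 ⇒ p=167, q=10
i=5: a=2 ⇒ p=451, q=27
i=6: a=2 ⇒ p=1069, q=64
i=7: a=1 ⇒ p=1520, q=91
fundamental: x₁=1520, y₁=91  (since 2310400 − 279·8281 = 1)

1520 91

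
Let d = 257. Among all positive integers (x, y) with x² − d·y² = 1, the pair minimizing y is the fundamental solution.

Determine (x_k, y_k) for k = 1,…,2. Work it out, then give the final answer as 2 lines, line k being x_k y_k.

d=257: √d = [16; 32] (ℓ=1, odd), read p_1/q_1
k=0  a_k=16  p_k/q_k = 16/1
k=1  a_k=32  p_k/q_k = 513/32
→ (513, 32).  Check: 513²=263169, 257·32²=263168, difference 1.
(x_2, y_2) = (513·513 + 257·32·32, 513·32 + 32·513) = (526337, 32832)

513 32
526337 32832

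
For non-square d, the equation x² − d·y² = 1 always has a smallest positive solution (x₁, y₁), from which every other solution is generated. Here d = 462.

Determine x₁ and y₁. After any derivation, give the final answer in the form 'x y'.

43 2

d=462: √d = [21; 2,42] (ℓ=2, even), read p_1/q_1
step 0: (21, 1)  from 21·(1,0) + (0,1)
step 1: (43, 2)  from 2·(21,1) + (1,0)
→ (43, 2).  Check: 43²=1849, 462·2²=1848, difference 1.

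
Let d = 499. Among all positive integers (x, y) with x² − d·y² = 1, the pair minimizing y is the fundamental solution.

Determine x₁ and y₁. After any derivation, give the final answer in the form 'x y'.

4490 201

d=499: √d = [22; 2,1,21,1,2,44] (ℓ=6, even), read p_5/q_5
i=0: a=22 ⇒ p=22, q=1
…
i=3: a=21 ⇒ p=1452, q=65
i=4: a=1 ⇒ p=1519, q=68
i=5: a=2 ⇒ p=4490, q=201
(x₁, y₁) = (4490, 201);  4490² − 499·201² = 1 ✓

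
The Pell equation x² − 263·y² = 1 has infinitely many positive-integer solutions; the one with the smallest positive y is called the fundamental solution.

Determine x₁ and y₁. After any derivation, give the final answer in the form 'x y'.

139128 8579

√263 = [16; 4,1,1,1,1,15,1,1,1,1,4,32, …], period ℓ=12 (even) → k=11
k=0  a_k=16  p_k/q_k = 16/1
k=1  a_k=4  p_k/q_k = 65/4
…
k=3  a_k=1  p_k/q_k = 146/9
k=4  a_k=1  p_k/q_k = 227/14
…
k=6  a_k=15  p_k/q_k = 5822/359
…
k=8  a_k=1  p_k/q_k = 12017/741
k=9  a_k=1  p_k/q_k = 18212/1123
k=10  a_k=1  p_k/q_k = 30229/1864
k=11  a_k=4  p_k/q_k = 139128/8579
(x₁, y₁) = (139128, 8579);  139128² − 263·8579² = 1 ✓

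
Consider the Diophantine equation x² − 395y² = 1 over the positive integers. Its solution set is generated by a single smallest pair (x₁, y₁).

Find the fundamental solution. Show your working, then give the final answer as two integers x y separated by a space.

√395 → a₀=19, period (1,6,1,38); ℓ=4 even so k=3
a_0=19:  p_0=19·1+0=19,  q_0=19·0+1=1
a_1=1:  p_1=1·19+1=20,  q_1=1·1+0=1
a_2=6:  p_2=6·20+19=139,  q_2=6·1+1=7
a_3=1:  p_3=1·139+20=159,  q_3=1·7+1=8
fundamental: x₁=159, y₁=8  (since 25281 − 395·64 = 1)

159 8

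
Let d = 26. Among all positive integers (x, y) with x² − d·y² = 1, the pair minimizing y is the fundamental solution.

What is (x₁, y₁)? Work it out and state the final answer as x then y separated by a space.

[5; 10] for √26; ℓ=1 ⇒ convergent index 1
k=0  a_k=5  p_k/q_k = 5/1
k=1  a_k=10  p_k/q_k = 51/10
fundamental: x₁=51, y₁=10  (since 2601 − 26·100 = 1)

51 10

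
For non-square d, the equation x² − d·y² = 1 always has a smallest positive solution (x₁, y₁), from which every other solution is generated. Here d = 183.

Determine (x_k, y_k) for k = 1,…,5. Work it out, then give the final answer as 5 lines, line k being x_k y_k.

487 36
474337 35064
462003751 34152300
449991179137 33264305136
438290946475687 32399399050164

√183 = [13; 1,1,8,1,1,26, …], period ℓ=6 (even) → k=5
step 0: (13, 1)  from 13·(1,0) + (0,1)
step 1: (14, 1)  from 1·(13,1) + (1,0)
…
step 3: (230, 17)  from 8·(27,2) + (14,1)
step 4: (257, 19)  from 1·(230,17) + (27,2)
step 5: (487, 36)  from 1·(257,19) + (230,17)
fundamental: x₁=487, y₁=36  (since 237169 − 183·1296 = 1)
(x_2, y_2) = (487·487 + 183·36·36, 487·36 + 36·487) = (474337, 35064)
(x_3, y_3) = (487·474337 + 183·36·35064, 487·35064 + 36·474337) = (462003751, 34152300)
(x_4, y_4) = (487·462003751 + 183·36·34152300, 487·34152300 + 36·462003751) = (449991179137, 33264305136)
(x_5, y_5) = (487·449991179137 + 183·36·33264305136, 487·33264305136 + 36·449991179137) = (438290946475687, 32399399050164)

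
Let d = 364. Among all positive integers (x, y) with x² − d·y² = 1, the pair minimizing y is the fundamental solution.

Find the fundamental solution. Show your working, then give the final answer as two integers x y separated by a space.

d=364: √d = [19; 12,1,2,3,1,8,1,3,2,1,12,38] (ℓ=12, even), read p_11/q_11
i=0: a=19 ⇒ p=19, q=1
i=1: a=12 ⇒ p=229, q=12
i=2: a=1 ⇒ p=248, q=13
i=3: a=2 ⇒ p=725, q=38
i=4: a=3 ⇒ p=2423, q=127
i=5: a=1 ⇒ p=3148, q=165
i=6: a=8 ⇒ p=27607, q=1447
…
i=9: a=2 ⇒ p=270499, q=14178
i=10: a=1 ⇒ p=390371, q=20461
i=11: a=12 ⇒ p=4954951, q=259710
(x₁, y₁) = (4954951, 259710);  4954951² − 364·259710² = 1 ✓

4954951 259710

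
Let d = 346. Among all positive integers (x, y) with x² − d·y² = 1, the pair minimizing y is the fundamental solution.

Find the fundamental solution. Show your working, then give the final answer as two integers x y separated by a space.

17299 930

[18; 1,1,1,1,36] for √346; ℓ=5 ⇒ convergent index 9
a_0=18:  p_0=18·1+0=18,  q_0=18·0+1=1
a_1=1:  p_1=1·18+1=19,  q_1=1·1+0=1
…
a_5=36:  p_5=36·93+56=3404,  q_5=36·5+3=183
…
a_7=1:  p_7=1·3497+3404=6901,  q_7=1·188+183=371
a_8=1:  p_8=1·6901+3497=10398,  q_8=1·371+188=559
a_9=1:  p_9=1·10398+6901=17299,  q_9=1·559+371=930
(x₁, y₁) = (17299, 930);  17299² − 346·930² = 1 ✓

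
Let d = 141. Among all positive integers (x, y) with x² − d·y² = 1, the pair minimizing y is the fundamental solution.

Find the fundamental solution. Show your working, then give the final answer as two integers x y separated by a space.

95 8

√141 → a₀=11, period (1,6,1,22); ℓ=4 even so k=3
k=0  a_k=11  p_k/q_k = 11/1
…
k=2  a_k=6  p_k/q_k = 83/7
k=3  a_k=1  p_k/q_k = 95/8
→ (95, 8).  Check: 95²=9025, 141·8²=9024, difference 1.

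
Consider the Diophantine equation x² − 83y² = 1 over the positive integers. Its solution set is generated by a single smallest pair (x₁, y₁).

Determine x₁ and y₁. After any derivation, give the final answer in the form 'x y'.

√83 = [9; 9,18, …], period ℓ=2 (even) → k=1
a_0=9:  p_0=9·1+0=9,  q_0=9·0+1=1
a_1=9:  p_1=9·9+1=82,  q_1=9·1+0=9
(x₁, y₁) = (82, 9);  82² − 83·9² = 1 ✓

82 9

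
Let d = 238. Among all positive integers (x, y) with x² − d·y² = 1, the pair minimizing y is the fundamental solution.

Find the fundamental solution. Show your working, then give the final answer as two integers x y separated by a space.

√238 → a₀=15, period (2,2,1,14,1,2,2,30); ℓ=8 even so k=7
i=0: a=15 ⇒ p=15, q=1
…
i=2: a=2 ⇒ p=77, q=5
i=3: a=1 ⇒ p=108, q=7
i=4: a=14 ⇒ p=1589, q=103
…
i=6: a=2 ⇒ p=4983, q=323
i=7: a=2 ⇒ p=11663, q=756
(x₁, y₁) = (11663, 756);  11663² − 238·756² = 1 ✓

11663 756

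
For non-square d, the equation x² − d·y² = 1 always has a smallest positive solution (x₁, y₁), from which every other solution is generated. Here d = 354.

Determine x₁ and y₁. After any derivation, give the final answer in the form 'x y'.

√354 → a₀=18, period (1,4,2,2,18,2,2,4,1,36); ℓ=10 even so k=9
k=0  a_k=18  p_k/q_k = 18/1
…
k=6  a_k=2  p_k/q_k = 19210/1021
k=7  a_k=2  p_k/q_k = 47771/2539
k=8  a_k=4  p_k/q_k = 210294/11177
k=9  a_k=1  p_k/q_k = 258065/13716
fundamental: x₁=258065, y₁=13716  (since 66597544225 − 354·188128656 = 1)

258065 13716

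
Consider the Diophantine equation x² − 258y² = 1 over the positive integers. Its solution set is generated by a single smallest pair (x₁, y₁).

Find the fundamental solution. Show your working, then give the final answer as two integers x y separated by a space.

257 16

√258 → a₀=16, period (16,32); ℓ=2 even so k=1
step 0: (16, 1)  from 16·(1,0) + (0,1)
step 1: (257, 16)  from 16·(16,1) + (1,0)
→ (257, 16).  Check: 257²=66049, 258·16²=66048, difference 1.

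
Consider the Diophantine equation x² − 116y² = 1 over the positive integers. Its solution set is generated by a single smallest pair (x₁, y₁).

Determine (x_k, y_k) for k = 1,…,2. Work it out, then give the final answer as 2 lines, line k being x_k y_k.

√116 = [10; 1,3,2,1,4,1,2,3,1,20, …], period ℓ=10 (even) → k=9
k=0  a_k=10  p_k/q_k = 10/1
…
k=2  a_k=3  p_k/q_k = 43/4
k=3  a_k=2  p_k/q_k = 97/9
k=4  a_k=1  p_k/q_k = 140/13
k=5  a_k=4  p_k/q_k = 657/61
k=6  a_k=1  p_k/q_k = 797/74
k=7  a_k=2  p_k/q_k = 2251/209
k=8  a_k=3  p_k/q_k = 7550/701
k=9  a_k=1  p_k/q_k = 9801/910
fundamental: x₁=9801, y₁=910  (since 96059601 − 116·828100 = 1)
k=2:  x_2 = 9801·9801+116·910·910 = 192119201,  y_2 = 9801·910+910·9801 = 17837820

9801 910
192119201 17837820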